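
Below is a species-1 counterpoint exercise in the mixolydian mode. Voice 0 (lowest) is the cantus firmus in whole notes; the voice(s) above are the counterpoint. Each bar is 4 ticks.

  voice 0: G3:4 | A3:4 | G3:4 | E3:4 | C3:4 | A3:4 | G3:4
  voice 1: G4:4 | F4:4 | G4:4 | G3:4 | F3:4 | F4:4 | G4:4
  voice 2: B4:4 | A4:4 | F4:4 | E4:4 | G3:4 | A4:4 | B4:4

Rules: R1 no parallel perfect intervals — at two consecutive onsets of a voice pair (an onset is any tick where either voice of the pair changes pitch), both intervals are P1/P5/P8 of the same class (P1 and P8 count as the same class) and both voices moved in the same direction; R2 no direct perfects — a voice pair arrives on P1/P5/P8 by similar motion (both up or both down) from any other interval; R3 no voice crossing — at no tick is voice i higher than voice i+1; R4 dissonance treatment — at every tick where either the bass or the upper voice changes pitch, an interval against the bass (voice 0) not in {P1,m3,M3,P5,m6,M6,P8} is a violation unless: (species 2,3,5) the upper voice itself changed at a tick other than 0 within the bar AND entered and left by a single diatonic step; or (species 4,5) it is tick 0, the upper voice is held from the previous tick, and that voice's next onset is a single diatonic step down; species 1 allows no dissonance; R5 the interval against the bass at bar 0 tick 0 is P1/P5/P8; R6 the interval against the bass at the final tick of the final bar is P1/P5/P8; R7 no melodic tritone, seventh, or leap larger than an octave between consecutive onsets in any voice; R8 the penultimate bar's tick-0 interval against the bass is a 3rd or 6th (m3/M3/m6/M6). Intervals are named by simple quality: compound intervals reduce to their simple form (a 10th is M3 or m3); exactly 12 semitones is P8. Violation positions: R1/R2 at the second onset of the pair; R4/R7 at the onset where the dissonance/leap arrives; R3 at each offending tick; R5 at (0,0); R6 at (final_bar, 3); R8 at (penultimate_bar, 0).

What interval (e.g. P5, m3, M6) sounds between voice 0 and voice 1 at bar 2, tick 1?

P8

voice 0=G3 voice 1=G4 -> P8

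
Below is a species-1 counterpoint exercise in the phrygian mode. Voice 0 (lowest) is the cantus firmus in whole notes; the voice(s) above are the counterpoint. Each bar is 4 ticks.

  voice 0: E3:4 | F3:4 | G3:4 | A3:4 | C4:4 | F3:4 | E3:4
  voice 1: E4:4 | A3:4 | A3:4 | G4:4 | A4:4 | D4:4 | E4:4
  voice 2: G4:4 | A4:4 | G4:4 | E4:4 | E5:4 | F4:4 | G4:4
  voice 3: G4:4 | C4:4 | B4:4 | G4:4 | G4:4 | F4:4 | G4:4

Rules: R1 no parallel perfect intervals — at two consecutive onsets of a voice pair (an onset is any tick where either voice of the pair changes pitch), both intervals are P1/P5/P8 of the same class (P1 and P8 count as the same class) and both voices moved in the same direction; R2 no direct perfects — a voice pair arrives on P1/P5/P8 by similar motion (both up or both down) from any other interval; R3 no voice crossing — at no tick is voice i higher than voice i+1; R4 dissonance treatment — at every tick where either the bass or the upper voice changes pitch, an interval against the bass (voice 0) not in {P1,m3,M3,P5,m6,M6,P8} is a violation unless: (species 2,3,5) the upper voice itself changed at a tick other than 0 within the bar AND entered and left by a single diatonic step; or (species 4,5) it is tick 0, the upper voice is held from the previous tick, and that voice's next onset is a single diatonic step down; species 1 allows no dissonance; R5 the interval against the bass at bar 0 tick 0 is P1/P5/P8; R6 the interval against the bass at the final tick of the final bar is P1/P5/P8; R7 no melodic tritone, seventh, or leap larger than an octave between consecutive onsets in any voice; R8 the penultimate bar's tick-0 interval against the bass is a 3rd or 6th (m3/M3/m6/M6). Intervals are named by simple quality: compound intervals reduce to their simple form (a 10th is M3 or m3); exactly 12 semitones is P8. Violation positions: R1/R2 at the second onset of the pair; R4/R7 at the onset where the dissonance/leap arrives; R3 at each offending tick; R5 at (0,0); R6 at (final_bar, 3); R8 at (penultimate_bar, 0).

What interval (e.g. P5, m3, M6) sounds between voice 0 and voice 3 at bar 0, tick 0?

m3

voice 0=E3 voice 3=G4 -> m3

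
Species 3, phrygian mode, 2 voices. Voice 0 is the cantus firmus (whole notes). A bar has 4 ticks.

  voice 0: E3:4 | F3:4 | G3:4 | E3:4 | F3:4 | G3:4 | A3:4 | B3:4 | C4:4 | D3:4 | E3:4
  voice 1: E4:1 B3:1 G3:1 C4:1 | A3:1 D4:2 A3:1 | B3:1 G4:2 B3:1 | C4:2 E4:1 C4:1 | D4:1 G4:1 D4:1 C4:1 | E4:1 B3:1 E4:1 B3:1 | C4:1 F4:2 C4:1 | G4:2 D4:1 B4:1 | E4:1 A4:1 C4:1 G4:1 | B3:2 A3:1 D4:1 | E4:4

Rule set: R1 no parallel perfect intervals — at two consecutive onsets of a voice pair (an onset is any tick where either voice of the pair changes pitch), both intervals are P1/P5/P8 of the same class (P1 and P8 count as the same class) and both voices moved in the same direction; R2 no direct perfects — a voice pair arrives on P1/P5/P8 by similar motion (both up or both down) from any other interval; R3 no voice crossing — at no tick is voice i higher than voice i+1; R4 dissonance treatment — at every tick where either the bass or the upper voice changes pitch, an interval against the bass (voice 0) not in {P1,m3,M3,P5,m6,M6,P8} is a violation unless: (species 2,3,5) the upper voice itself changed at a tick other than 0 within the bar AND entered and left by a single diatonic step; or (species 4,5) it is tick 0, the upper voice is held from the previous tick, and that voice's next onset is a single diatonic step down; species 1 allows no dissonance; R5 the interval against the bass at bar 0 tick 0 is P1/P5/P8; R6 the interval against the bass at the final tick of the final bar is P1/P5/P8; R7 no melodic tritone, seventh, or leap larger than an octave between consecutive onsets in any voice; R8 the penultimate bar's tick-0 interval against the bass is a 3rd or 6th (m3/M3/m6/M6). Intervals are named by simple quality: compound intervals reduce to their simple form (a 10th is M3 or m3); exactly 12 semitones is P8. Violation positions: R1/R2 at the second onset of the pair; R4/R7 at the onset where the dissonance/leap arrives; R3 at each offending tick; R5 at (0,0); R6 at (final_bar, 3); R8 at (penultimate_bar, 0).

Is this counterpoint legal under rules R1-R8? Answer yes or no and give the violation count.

No (3 violations)

bar 0: v0=E3 v1=E4 (P8)
bar 1: v0=F3 v1=A3 (M3)
bar 2: v0=G3 v1=B3 (M3)
bar 3: v0=E3 v1=C4 (m6)
bar 4: v0=F3 v1=D4 (M6)
bar 5: v0=G3 v1=E4 (M6)
bar 6: v0=A3 v1=C4 (m3)
bar 7: v0=B3 v1=G4 (m6)
bar 8: v0=C4 v1=E4 (M3)
bar 9: v0=D3 v1=B3 (M6)
bar 10: v0=E3 v1=E4 (P8)
  R4 @ bar4.1: F3/G4 M2 untreated
  R7 @ bar9.0: C4->D3 leap 10st
  R1 @ bar10.0: D3/D4 P8 -> E3/E4 P8 similar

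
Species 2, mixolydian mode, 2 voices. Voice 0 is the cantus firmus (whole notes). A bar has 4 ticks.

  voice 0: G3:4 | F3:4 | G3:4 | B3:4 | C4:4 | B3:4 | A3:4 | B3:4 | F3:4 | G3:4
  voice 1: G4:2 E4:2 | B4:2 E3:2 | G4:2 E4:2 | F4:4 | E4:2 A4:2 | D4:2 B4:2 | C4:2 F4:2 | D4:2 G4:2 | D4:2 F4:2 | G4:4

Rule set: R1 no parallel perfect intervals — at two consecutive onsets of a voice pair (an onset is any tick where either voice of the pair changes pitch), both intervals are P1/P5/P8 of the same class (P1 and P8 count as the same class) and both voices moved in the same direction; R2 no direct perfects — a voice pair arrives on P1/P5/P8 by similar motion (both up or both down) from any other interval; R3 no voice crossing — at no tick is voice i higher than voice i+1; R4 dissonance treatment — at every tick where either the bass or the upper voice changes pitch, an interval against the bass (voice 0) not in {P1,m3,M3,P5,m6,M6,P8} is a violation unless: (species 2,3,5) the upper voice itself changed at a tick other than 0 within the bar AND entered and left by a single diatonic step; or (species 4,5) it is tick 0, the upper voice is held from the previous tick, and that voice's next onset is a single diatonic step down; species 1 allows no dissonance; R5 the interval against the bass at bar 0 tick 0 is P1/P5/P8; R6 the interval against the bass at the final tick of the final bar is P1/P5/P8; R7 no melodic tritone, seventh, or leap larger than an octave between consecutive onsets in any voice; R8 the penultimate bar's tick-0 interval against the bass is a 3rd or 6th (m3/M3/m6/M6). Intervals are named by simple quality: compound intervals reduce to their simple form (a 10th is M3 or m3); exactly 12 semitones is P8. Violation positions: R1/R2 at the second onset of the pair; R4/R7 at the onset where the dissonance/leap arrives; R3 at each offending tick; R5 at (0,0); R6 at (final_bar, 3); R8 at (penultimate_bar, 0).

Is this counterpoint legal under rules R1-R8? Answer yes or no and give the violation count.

No (11 violations)

bar 0: v0=G3 v1=G4 (P8)
bar 1: v0=F3 v1=B4 (TT)
bar 2: v0=G3 v1=G4 (P8)
bar 3: v0=B3 v1=F4 (TT)
bar 4: v0=C4 v1=E4 (M3)
bar 5: v0=B3 v1=D4 (m3)
bar 6: v0=A3 v1=C4 (m3)
bar 7: v0=B3 v1=D4 (m3)
bar 8: v0=F3 v1=D4 (M6)
bar 9: v0=G3 v1=G4 (P8)
  R4 @ bar1.0: F3/B4 TT untreated
  R3 @ bar1.2: F3 above E3
  R4 @ bar1.2: F3/E3 m2 untreated
  R7 @ bar1.2: B4->E3 leap 19st
  R3 @ bar1.3: F3 above E3
  R2 @ bar2.0: F3/E3 m2 -> G3/G4 P8 similar
  R7 @ bar2.0: E3->G4 leap 15st
  R4 @ bar3.0: B3/F4 TT untreated
  R7 @ bar6.0: B4->C4 leap 11st
  R7 @ bar8.0: B3->F3 leap 6st
  R1 @ bar9.0: F3/F4 P8 -> G3/G4 P8 similar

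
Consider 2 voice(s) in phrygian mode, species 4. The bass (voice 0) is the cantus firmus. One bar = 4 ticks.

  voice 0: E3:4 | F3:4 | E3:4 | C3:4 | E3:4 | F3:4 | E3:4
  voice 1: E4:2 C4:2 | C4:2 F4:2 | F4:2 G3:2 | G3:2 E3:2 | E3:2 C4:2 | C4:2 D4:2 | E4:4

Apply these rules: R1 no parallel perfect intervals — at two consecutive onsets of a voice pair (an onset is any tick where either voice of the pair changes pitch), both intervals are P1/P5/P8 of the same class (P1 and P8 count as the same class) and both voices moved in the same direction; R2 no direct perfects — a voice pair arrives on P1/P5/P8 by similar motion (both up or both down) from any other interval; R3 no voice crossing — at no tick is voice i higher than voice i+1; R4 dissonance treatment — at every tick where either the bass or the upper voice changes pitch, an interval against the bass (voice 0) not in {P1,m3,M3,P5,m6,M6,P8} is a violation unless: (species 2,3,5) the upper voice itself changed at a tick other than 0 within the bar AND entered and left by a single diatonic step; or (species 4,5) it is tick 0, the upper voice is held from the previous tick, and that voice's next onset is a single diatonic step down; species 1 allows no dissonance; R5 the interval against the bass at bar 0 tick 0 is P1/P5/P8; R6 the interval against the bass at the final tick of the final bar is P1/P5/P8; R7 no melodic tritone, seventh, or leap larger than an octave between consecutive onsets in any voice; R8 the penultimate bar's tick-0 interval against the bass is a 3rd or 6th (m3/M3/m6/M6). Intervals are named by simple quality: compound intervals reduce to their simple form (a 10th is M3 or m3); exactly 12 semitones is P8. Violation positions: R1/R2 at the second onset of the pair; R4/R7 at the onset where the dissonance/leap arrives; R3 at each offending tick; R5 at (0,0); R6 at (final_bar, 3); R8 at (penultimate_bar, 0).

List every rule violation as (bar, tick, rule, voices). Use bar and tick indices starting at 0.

(2, 0, R4, (0, 1))
(2, 2, R7, (1,))
(5, 0, R8, (0, 1))

bar 0: v0=E3 v1=E4 downbeat P8
bar 1: v0=F3 v1=C4 downbeat P5
bar 2: v0=E3 v1=F4 downbeat m2
bar 3: v0=C3 v1=G3 downbeat P5
bar 4: v0=E3 v1=E3 downbeat P1
bar 5: v0=F3 v1=C4 downbeat P5
bar 6: v0=E3 v1=E4 downbeat P8
  -> R4 @ bar 2 tick 0 v(0, 1): E3/F4 m2 untreated
  -> R7 @ bar 2 tick 2 v(1,): F4->G3 leap 10st
  -> R8 @ bar 5 tick 0 v(0, 1): penult P5 not 3rd/6th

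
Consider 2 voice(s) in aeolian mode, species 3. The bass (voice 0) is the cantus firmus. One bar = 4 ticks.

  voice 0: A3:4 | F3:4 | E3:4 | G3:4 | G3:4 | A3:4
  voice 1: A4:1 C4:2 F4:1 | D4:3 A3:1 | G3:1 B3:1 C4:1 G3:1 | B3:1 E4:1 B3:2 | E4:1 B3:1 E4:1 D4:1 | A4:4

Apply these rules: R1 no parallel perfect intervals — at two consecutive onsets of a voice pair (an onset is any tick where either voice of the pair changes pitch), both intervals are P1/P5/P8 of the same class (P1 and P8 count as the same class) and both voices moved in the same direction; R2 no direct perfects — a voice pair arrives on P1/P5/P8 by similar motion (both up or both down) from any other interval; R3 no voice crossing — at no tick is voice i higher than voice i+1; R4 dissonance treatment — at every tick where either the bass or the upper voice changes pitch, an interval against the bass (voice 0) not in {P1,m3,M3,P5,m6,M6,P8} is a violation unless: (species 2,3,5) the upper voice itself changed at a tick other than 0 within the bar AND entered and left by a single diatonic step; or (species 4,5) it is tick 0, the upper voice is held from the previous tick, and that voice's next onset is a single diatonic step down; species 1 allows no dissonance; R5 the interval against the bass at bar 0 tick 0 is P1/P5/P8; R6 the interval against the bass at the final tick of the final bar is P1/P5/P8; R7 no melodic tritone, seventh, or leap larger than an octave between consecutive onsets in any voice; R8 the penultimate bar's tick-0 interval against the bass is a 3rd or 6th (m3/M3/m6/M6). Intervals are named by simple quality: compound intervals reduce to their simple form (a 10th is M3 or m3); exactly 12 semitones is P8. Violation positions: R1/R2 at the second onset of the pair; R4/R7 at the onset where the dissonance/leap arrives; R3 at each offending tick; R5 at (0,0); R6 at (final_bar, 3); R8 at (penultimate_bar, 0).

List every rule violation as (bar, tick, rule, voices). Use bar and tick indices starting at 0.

(5, 0, R2, (0, 1))

bar 0: v0=A3 v1=A4 downbeat P8
bar 1: v0=F3 v1=D4 downbeat M6
bar 2: v0=E3 v1=G3 downbeat m3
bar 3: v0=G3 v1=B3 downbeat M3
bar 4: v0=G3 v1=E4 downbeat M6
bar 5: v0=A3 v1=A4 downbeat P8
  -> R2 @ bar 5 tick 0 v(0, 1): G3/D4 P5 -> A3/A4 P8 similar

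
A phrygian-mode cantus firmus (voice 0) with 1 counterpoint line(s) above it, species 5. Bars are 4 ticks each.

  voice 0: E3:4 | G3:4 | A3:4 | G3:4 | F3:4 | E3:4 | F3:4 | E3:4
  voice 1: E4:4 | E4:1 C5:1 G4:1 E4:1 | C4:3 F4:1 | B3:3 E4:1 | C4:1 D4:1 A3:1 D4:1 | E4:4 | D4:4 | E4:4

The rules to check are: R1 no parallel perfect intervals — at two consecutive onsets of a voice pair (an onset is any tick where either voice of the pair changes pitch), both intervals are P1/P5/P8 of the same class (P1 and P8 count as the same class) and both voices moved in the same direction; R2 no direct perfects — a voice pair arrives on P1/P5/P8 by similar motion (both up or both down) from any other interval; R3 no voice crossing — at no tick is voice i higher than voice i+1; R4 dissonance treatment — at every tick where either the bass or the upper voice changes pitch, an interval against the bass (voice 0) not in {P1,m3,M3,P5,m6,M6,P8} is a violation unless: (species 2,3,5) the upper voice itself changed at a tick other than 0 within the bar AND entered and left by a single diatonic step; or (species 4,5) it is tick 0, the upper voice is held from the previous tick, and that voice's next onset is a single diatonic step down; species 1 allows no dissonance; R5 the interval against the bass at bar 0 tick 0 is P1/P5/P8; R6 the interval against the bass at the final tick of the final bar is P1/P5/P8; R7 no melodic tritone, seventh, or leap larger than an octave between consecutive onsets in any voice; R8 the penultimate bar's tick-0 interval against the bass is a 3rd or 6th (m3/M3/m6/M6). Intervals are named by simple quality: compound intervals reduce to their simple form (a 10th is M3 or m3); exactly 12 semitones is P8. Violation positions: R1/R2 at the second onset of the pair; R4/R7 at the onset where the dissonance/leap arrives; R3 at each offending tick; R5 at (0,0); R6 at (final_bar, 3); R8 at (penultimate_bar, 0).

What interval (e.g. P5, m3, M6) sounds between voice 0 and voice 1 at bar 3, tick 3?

M6

voice 0=G3 voice 1=E4 -> M6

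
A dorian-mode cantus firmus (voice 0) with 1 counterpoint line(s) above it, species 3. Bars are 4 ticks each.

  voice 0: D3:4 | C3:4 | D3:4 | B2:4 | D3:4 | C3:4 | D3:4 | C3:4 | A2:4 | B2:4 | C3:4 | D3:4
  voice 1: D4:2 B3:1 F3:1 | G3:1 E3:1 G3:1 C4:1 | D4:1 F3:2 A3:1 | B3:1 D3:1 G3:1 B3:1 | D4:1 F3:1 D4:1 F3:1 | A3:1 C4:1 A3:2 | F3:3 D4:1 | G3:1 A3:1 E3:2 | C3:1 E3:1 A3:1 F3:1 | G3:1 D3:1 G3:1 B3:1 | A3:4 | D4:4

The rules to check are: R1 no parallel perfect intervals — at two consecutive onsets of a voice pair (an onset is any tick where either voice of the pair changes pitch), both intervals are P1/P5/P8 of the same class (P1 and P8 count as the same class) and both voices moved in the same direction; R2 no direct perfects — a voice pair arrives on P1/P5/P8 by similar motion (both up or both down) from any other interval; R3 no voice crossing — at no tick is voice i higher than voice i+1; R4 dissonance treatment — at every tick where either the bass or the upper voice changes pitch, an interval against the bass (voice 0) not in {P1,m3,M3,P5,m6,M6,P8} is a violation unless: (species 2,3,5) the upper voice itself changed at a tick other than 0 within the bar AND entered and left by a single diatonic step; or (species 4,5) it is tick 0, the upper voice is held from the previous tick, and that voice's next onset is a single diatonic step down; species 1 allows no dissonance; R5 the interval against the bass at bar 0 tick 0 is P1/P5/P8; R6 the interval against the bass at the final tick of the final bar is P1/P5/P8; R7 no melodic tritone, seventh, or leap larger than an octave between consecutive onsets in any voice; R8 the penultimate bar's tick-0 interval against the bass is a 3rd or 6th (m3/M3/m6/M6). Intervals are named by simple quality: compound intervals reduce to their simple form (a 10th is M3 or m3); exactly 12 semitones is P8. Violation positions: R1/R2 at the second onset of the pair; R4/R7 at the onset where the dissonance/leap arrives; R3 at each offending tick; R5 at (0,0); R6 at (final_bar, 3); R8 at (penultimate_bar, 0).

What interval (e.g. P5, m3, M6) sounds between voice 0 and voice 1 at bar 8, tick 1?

voice 0=A2 voice 1=E3 -> P5

P5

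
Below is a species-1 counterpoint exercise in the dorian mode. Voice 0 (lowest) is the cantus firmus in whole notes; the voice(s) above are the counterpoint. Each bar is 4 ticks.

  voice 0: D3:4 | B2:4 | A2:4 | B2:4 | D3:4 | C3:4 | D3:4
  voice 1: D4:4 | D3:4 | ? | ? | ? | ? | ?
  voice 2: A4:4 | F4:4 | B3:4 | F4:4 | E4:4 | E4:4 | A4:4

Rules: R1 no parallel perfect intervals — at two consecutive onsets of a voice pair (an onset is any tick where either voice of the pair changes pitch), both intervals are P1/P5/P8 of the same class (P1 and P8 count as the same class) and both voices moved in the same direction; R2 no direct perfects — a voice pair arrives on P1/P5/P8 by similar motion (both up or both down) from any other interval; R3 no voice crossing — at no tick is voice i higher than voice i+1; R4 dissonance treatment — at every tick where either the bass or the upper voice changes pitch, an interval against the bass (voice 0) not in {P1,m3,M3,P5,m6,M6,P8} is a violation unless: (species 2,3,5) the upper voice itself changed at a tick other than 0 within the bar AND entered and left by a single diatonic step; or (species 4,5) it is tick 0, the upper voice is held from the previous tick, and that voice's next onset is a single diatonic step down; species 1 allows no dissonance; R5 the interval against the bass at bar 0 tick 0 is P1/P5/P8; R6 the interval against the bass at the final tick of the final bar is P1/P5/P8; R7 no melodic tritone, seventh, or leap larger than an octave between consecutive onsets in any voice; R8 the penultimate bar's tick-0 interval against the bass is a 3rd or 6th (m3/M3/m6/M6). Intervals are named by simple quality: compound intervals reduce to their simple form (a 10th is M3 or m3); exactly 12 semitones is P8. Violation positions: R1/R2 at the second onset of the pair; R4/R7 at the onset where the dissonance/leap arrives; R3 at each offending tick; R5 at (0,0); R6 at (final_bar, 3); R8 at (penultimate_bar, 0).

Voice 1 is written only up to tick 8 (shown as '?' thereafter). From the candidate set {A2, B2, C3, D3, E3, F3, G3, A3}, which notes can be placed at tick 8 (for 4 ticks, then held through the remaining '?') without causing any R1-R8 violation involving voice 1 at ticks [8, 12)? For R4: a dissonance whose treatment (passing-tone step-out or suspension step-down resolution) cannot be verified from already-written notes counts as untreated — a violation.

A2: violates R2
B2: violates R2,R4
C3: legal
D3: violates R4
E3: legal
F3: legal
G3: violates R4
A3: legal

{A3, C3, E3, F3}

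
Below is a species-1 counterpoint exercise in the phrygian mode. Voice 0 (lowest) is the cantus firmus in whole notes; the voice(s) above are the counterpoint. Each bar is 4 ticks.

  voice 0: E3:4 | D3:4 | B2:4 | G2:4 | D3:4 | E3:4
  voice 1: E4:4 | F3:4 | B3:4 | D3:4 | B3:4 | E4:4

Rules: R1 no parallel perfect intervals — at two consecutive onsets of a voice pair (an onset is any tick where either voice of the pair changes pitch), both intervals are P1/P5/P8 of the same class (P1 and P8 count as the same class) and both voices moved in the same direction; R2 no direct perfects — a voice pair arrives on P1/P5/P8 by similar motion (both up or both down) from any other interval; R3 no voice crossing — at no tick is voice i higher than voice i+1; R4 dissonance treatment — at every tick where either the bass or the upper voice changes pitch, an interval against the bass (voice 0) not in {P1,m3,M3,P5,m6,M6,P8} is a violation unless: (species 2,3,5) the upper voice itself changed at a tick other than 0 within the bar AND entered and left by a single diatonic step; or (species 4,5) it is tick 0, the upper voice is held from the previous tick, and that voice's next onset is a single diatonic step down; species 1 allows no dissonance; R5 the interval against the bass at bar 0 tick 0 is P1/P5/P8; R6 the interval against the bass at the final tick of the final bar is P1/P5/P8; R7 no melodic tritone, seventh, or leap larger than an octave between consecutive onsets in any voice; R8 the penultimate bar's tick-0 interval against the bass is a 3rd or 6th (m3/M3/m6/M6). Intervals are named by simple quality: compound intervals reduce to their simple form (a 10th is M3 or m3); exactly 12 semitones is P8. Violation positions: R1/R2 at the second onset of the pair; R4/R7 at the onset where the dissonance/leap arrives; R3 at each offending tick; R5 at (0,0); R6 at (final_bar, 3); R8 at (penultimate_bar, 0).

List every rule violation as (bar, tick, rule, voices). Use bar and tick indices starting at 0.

(1, 0, R7, (1,))
(2, 0, R7, (1,))
(3, 0, R2, (0, 1))
(5, 0, R2, (0, 1))

bar 0: v0=E3 v1=E4 downbeat P8
bar 1: v0=D3 v1=F3 downbeat m3
bar 2: v0=B2 v1=B3 downbeat P8
bar 3: v0=G2 v1=D3 downbeat P5
bar 4: v0=D3 v1=B3 downbeat M6
bar 5: v0=E3 v1=E4 downbeat P8
  -> R7 @ bar 1 tick 0 v(1,): E4->F3 leap 11st
  -> R7 @ bar 2 tick 0 v(1,): F3->B3 leap 6st
  -> R2 @ bar 3 tick 0 v(0, 1): B2/B3 P8 -> G2/D3 P5 similar
  -> R2 @ bar 5 tick 0 v(0, 1): D3/B3 M6 -> E3/E4 P8 similar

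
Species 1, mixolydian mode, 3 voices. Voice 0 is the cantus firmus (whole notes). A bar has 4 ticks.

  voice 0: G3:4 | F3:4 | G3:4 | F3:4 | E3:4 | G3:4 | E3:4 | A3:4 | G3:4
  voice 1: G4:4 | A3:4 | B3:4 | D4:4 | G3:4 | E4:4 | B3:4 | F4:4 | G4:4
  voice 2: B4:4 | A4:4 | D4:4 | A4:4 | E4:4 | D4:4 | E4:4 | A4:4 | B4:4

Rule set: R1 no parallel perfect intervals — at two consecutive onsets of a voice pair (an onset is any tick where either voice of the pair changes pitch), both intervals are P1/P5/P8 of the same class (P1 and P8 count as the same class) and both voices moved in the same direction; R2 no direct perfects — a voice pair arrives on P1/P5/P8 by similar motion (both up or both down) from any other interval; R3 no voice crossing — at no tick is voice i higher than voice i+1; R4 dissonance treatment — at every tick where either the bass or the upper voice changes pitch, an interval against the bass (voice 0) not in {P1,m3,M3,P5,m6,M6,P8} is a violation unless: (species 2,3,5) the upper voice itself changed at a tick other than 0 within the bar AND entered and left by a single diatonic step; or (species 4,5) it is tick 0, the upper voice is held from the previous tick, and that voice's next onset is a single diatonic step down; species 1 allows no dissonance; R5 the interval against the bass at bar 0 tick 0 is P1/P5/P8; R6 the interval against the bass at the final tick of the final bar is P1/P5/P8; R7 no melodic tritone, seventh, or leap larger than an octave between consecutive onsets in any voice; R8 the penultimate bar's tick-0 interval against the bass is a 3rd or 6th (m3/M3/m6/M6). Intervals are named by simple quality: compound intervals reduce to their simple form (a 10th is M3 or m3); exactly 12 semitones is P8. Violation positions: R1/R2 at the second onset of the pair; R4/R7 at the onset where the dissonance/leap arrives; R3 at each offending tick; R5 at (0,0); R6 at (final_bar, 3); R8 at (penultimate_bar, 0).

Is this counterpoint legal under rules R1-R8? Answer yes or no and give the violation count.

No (14 violations)

bar 0: v0=G3 v1=G4 v2=B4 (M3)
bar 1: v0=F3 v1=A3 v2=A4 (M3)
bar 2: v0=G3 v1=B3 v2=D4 (P5)
bar 3: v0=F3 v1=D4 v2=A4 (M3)
bar 4: v0=E3 v1=G3 v2=E4 (P8)
bar 5: v0=G3 v1=E4 v2=D4 (P5)
bar 6: v0=E3 v1=B3 v2=E4 (P8)
bar 7: v0=A3 v1=F4 v2=A4 (P8)
bar 8: v0=G3 v1=G4 v2=B4 (M3)
  R5 @ bar0.0: opens on M3
  R2 @ bar1.0: G4/B4 M3 -> A3/A4 P8 similar
  R7 @ bar1.0: G4->A3 leap 10st
  R2 @ bar3.0: B3/D4 m3 -> D4/A4 P5 similar
  R2 @ bar4.0: F3/A4 M3 -> E3/E4 P8 similar
  R3 @ bar5.0: E4 above D4
  R3 @ bar5.1: E4 above D4
  R3 @ bar5.2: E4 above D4
  R3 @ bar5.3: E4 above D4
  R2 @ bar6.0: G3/E4 M6 -> E3/B3 P5 similar
  R1 @ bar7.0: E3/E4 P8 -> A3/A4 P8 similar
  R7 @ bar7.0: B3->F4 leap 6st
  R8 @ bar7.0: penult P8 not 3rd/6th
  R6 @ bar8.3: closes on M3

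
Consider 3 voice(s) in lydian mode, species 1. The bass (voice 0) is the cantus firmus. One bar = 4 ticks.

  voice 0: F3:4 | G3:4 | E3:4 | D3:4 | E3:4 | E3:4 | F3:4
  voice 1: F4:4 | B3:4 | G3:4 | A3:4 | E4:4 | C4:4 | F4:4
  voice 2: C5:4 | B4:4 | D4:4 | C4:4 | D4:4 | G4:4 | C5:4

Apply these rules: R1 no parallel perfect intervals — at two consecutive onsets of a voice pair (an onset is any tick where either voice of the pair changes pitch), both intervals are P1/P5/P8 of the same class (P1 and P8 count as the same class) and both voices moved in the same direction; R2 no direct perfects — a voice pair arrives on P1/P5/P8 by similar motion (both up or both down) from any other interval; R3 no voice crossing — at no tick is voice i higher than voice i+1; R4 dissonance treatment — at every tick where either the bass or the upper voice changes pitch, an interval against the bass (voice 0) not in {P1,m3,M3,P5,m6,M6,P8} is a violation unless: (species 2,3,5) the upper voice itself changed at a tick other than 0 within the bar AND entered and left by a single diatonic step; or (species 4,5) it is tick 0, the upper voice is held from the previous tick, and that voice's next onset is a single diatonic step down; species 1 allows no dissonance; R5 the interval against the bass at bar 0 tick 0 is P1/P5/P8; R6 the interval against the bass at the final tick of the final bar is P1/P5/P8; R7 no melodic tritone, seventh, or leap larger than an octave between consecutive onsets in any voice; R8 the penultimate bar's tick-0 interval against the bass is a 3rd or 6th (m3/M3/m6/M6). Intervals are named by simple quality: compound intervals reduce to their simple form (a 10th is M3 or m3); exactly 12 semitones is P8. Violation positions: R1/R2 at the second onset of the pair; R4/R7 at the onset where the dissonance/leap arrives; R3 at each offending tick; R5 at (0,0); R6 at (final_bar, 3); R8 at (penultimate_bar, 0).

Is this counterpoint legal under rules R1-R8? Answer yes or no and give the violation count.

bar 0: v0=F3 v1=F4 v2=C5 (P5)
bar 1: v0=G3 v1=B3 v2=B4 (M3)
bar 2: v0=E3 v1=G3 v2=D4 (m7)
bar 3: v0=D3 v1=A3 v2=C4 (m7)
bar 4: v0=E3 v1=E4 v2=D4 (m7)
bar 5: v0=E3 v1=C4 v2=G4 (m3)
bar 6: v0=F3 v1=F4 v2=C5 (P5)
  R2 @ bar1.0: F4/C5 P5 -> B3/B4 P8 similar
  R7 @ bar1.0: F4->B3 leap 6st
  R2 @ bar2.0: B3/B4 P8 -> G3/D4 P5 similar
  R4 @ bar2.0: E3/D4 m7 untreated
  R4 @ bar3.0: D3/C4 m7 untreated
  R2 @ bar4.0: D3/A3 P5 -> E3/E4 P8 similar
  R3 @ bar4.0: E4 above D4
  R4 @ bar4.0: E3/D4 m7 untreated
  R3 @ bar4.1: E4 above D4
  R3 @ bar4.2: E4 above D4
  R3 @ bar4.3: E4 above D4
  R1 @ bar6.0: C4/G4 P5 -> F4/C5 P5 similar
  R2 @ bar6.0: E3/C4 m6 -> F3/F4 P8 similar
  R2 @ bar6.0: E3/G4 m3 -> F3/C5 P5 similar

No (14 violations)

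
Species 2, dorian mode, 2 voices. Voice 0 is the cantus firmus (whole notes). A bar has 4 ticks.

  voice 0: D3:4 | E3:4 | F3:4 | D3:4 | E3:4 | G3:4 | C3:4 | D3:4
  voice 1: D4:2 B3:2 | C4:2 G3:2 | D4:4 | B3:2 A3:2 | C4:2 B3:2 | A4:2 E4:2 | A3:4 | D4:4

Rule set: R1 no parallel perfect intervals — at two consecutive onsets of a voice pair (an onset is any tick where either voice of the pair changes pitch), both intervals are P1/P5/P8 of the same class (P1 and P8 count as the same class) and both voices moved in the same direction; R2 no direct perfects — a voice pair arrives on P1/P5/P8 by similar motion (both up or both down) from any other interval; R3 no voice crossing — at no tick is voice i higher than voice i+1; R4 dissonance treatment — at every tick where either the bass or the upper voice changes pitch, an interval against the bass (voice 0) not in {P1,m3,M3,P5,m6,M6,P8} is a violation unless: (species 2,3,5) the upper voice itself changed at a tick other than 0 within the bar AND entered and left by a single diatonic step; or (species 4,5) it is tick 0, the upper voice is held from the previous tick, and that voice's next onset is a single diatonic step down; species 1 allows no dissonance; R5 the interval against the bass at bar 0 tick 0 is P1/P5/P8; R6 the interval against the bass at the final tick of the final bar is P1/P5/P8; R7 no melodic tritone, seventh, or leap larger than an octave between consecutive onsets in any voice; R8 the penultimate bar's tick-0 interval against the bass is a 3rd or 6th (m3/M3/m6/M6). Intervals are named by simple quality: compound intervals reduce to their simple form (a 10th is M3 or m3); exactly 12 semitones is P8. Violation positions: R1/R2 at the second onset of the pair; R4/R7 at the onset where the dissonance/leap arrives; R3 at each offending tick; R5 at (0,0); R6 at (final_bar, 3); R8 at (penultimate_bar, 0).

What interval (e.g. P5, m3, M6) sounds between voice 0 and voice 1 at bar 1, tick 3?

m3

voice 0=E3 voice 1=G3 -> m3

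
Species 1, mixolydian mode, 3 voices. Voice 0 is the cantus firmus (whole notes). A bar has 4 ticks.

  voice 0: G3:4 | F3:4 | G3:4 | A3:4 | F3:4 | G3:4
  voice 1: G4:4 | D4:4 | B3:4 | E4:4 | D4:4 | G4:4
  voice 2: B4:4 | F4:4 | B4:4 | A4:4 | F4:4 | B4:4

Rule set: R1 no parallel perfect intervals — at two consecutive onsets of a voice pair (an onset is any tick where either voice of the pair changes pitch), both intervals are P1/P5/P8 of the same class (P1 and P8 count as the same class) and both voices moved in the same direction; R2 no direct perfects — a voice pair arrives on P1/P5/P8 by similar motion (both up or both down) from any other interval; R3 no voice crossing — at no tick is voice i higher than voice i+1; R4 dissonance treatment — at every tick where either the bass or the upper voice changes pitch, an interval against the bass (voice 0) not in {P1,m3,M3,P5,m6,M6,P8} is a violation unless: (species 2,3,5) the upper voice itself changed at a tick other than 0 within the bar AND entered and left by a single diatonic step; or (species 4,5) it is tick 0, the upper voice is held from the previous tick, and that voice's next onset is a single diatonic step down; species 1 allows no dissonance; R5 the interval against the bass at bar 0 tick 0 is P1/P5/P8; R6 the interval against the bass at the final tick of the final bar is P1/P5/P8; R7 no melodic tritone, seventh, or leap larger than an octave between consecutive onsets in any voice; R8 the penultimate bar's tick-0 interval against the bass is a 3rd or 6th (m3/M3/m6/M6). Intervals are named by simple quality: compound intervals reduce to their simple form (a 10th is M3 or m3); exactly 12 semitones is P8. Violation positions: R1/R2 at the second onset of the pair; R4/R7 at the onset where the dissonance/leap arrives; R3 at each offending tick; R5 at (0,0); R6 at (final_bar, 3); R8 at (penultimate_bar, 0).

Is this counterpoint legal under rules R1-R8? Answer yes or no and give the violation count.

No (10 violations)

bar 0: v0=G3 v1=G4 v2=B4 (M3)
bar 1: v0=F3 v1=D4 v2=F4 (P8)
bar 2: v0=G3 v1=B3 v2=B4 (M3)
bar 3: v0=A3 v1=E4 v2=A4 (P8)
bar 4: v0=F3 v1=D4 v2=F4 (P8)
bar 5: v0=G3 v1=G4 v2=B4 (M3)
  R5 @ bar0.0: opens on M3
  R2 @ bar1.0: G3/B4 M3 -> F3/F4 P8 similar
  R7 @ bar1.0: B4->F4 leap 6st
  R7 @ bar2.0: F4->B4 leap 6st
  R2 @ bar3.0: G3/B3 M3 -> A3/E4 P5 similar
  R1 @ bar4.0: A3/A4 P8 -> F3/F4 P8 similar
  R8 @ bar4.0: penult P8 not 3rd/6th
  R2 @ bar5.0: F3/D4 M6 -> G3/G4 P8 similar
  R7 @ bar5.0: F4->B4 leap 6st
  R6 @ bar5.3: closes on M3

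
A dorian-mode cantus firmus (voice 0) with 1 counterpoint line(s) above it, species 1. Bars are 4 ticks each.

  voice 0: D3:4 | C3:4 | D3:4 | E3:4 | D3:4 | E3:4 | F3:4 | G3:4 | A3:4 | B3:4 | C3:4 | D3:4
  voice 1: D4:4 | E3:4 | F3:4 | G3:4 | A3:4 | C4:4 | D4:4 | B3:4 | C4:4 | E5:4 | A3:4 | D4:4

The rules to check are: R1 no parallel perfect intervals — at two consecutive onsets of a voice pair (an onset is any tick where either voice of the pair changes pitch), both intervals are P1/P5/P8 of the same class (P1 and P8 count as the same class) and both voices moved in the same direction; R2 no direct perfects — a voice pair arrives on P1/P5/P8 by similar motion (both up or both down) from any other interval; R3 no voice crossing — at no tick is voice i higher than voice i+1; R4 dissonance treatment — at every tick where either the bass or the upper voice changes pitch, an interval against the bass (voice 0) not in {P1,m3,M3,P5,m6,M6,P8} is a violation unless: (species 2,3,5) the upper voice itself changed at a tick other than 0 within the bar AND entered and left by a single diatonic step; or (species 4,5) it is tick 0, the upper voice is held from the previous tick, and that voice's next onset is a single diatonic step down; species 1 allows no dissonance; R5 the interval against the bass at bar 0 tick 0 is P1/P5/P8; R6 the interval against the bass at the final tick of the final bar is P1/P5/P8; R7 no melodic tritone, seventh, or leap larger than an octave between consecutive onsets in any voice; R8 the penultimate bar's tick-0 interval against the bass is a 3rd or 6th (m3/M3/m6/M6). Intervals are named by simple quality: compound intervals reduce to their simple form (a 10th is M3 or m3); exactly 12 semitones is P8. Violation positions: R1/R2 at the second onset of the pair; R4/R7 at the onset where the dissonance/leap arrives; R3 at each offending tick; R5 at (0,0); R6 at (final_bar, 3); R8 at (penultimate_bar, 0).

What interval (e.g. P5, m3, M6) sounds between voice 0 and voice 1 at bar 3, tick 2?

voice 0=E3 voice 1=G3 -> m3

m3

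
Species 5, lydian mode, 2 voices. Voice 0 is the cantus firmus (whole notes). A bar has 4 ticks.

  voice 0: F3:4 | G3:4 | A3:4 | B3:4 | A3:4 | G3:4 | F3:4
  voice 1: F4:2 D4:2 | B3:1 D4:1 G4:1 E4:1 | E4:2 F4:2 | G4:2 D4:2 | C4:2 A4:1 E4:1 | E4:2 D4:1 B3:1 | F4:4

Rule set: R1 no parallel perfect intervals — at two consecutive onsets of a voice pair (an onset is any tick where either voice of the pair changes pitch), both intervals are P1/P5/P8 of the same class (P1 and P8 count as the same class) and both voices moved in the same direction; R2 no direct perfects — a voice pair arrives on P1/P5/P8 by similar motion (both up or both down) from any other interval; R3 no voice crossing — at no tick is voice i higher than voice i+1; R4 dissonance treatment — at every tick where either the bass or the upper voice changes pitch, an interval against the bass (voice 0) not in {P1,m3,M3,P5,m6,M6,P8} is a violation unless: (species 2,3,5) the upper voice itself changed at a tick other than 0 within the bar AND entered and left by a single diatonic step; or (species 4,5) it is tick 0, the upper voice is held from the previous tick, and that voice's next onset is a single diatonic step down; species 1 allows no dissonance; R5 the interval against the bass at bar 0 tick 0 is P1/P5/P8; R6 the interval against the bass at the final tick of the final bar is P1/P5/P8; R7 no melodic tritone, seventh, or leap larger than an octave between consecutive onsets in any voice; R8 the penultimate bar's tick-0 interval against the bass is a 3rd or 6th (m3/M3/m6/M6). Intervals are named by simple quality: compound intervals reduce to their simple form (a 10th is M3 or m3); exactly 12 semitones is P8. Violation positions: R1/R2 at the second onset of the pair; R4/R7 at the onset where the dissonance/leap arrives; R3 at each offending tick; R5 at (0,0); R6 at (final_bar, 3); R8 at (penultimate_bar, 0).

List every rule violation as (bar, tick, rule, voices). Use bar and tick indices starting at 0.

bar 0: v0=F3 v1=F4 downbeat P8
bar 1: v0=G3 v1=B3 downbeat M3
bar 2: v0=A3 v1=E4 downbeat P5
bar 3: v0=B3 v1=G4 downbeat m6
bar 4: v0=A3 v1=C4 downbeat m3
bar 5: v0=G3 v1=E4 downbeat M6
bar 6: v0=F3 v1=F4 downbeat P8
  -> R7 @ bar 6 tick 0 v(1,): B3->F4 leap 6st

(6, 0, R7, (1,))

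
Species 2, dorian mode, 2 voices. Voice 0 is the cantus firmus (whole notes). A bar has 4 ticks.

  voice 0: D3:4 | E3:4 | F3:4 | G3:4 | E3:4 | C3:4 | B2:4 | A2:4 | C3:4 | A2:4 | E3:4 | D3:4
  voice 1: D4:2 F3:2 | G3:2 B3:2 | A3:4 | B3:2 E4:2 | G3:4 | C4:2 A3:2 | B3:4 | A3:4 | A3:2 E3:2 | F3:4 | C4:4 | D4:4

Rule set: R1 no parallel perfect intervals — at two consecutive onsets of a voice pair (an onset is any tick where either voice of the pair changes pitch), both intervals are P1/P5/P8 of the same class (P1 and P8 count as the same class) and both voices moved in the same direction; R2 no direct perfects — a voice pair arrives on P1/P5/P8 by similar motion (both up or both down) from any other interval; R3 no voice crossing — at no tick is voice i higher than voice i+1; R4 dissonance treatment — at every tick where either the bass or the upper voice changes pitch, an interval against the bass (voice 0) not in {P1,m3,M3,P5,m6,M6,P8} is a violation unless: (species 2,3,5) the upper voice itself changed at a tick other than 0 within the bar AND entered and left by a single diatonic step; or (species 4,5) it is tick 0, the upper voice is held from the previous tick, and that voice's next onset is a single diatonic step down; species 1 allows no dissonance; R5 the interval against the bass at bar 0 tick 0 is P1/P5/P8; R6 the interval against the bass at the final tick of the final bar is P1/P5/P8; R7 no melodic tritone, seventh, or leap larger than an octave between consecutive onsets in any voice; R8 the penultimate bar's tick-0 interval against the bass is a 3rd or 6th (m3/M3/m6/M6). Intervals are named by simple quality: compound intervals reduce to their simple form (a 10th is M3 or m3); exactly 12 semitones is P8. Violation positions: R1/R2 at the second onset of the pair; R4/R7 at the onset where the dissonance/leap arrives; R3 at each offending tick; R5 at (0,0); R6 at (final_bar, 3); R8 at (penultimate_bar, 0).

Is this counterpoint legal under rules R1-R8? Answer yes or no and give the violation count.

No (1 violations)

bar 0: v0=D3 v1=D4 (P8)
bar 1: v0=E3 v1=G3 (m3)
bar 2: v0=F3 v1=A3 (M3)
bar 3: v0=G3 v1=B3 (M3)
bar 4: v0=E3 v1=G3 (m3)
bar 5: v0=C3 v1=C4 (P8)
bar 6: v0=B2 v1=B3 (P8)
bar 7: v0=A2 v1=A3 (P8)
bar 8: v0=C3 v1=A3 (M6)
bar 9: v0=A2 v1=F3 (m6)
bar 10: v0=E3 v1=C4 (m6)
bar 11: v0=D3 v1=D4 (P8)
  R1 @ bar7.0: B2/B3 P8 -> A2/A3 P8 similar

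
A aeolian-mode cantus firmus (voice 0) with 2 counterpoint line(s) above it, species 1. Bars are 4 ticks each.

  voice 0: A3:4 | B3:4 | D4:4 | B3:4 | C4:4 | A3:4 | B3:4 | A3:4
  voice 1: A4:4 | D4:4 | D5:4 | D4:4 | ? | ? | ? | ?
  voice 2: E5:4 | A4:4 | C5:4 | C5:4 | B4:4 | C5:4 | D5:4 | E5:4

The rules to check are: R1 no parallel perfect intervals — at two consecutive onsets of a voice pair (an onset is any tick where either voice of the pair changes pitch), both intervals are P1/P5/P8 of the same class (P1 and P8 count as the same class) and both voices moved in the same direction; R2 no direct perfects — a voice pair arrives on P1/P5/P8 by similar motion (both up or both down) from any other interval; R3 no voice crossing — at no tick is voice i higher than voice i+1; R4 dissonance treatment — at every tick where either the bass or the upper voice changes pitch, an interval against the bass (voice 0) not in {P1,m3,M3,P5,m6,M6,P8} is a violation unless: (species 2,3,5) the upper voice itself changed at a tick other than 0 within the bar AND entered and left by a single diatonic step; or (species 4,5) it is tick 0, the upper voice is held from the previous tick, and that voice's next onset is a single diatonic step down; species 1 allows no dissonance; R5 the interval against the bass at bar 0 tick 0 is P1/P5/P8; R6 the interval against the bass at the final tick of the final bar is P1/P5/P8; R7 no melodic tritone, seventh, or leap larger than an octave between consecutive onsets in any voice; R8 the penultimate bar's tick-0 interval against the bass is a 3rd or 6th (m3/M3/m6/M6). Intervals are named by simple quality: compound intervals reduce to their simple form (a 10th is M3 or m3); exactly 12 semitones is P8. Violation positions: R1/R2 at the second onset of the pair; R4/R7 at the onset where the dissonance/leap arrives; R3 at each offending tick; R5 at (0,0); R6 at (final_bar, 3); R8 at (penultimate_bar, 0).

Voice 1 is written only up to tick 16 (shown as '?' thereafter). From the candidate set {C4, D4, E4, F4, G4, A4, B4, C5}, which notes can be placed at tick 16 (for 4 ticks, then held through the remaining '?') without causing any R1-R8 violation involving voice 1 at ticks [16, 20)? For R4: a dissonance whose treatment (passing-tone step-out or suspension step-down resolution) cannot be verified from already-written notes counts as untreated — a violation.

{A4, C4, E4}

C4: legal
D4: violates R4
E4: legal
F4: violates R4
G4: violates R2
A4: legal
B4: violates R4
C5: violates R2,R3,R7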